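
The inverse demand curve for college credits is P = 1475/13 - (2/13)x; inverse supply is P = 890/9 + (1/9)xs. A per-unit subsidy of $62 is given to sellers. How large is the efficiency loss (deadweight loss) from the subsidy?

Deadweight loss = $7254

Pre-subsidy: 1475/13 - (2/13)x = 890/9 + (1/9)x gives x* = 55 and P* = 105.
With the subsidy, sellers receive Ps = Pb + 62 for each unit, where Pb is the price buyers pay.
On the curves, Pb = 1475/13 - (2/13)x and Ps = 890/9 + (1/9)x; the wedge Ps − Pb = 62 gives 890/9 + (1/9)x − (1475/13 - (2/13)x) = 62, so x' = 289.
Then Pb = 1475/13 − (2/13)·289 = 69 and Ps = 890/9 + (1/9)·289 = 131.
The subsidy expands output by 289 − 55 = 234 past the efficient level; on those units the gap between marginal cost and willingness to pay runs from 0 up to 62.
DWL = ½ × 62 × 234 = 7254.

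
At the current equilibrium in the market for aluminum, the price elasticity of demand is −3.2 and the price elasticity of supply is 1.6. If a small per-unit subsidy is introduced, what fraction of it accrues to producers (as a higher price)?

Producer share = 2/3

For a small subsidy around the equilibrium, the benefit split depends on the relative slopes, which at a point are proportional to the elasticities.
Buyer share = εs/(εs + |εd|) = 1.6/(1.6 + 3.2) = 1/3; seller share = |εd|/(εs + |εd|) = 2/3.
So producers capture 2/3 of the subsidy.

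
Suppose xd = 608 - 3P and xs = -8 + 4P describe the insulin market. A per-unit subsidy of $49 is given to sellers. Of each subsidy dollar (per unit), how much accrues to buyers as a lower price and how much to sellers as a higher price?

Buyers gain $28 per unit; sellers gain $21 per unit

Pre-subsidy: 608 - 3P = -8 + 4P gives P* = 88, x* = 344.
With the subsidy, sellers receive Ps = Pb + 49 for each unit, where Pb is the price buyers pay.
Supply in terms of Pb becomes xs = -8 + 4(Pb + 49) = 188 + 4Pb. Setting this equal to demand: 608 - 3Pb = 188 + 4Pb, so Pb = 60.
Sellers receive Ps = 60 + 49 = 109; x' = 608 − 3·60 = 428.
Buyers' price falls by P* − Pb = 88 − 60 = 28; sellers' price rises by Ps − P* = 109 − 88 = 21.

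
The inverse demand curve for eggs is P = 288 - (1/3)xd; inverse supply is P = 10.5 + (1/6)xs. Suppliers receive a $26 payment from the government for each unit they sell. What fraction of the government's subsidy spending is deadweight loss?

DWL / government spending = 26/607

Pre-subsidy: 288 - (1/3)x = 10.5 + (1/6)x gives x* = 555 and P* = 103.
With the subsidy, sellers receive Ps = Pb + 26 for each unit, where Pb is the price buyers pay.
On the curves, Pb = 288 - (1/3)x and Ps = 10.5 + (1/6)x; the wedge Ps − Pb = 26 gives 10.5 + (1/6)x − (288 - (1/3)x) = 26, so x' = 607.
Then Pb = 288 − (1/3)·607 = 257/3 and Ps = 10.5 + (1/6)·607 = 335/3.
ΔCS = ½(555 + 607)(103 − 257/3) = 30212/3; ΔPS = ½(555 + 607)(335/3 − 103) = 15106/3.
Government spending = 26 × 607 = 15782.
DWL = ½ × 26 × (607 − 555) = 676; fraction = 676 / 15782 = 26/607.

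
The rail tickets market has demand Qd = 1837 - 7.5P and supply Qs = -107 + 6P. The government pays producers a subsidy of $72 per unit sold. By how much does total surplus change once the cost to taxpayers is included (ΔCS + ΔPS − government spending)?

Net change in total surplus = -$8640

Pre-subsidy: 1837 - 7.5P = -107 + 6P gives P* = 144, Q* = 757.
With the subsidy, sellers receive Ps = Pb + 72 for each unit, where Pb is the price buyers pay.
Supply in terms of Pb becomes Qs = -107 + 6(Pb + 72) = 325 + 6Pb. Setting this equal to demand: 1837 - 7.5Pb = 325 + 6Pb, so Pb = 112.
Sellers receive Ps = 112 + 72 = 184; Q' = 1837 − 7.5·112 = 997.
ΔCS = ½(757 + 997)(144 − 112) = 28064; ΔPS = ½(757 + 997)(184 − 144) = 35080.
Government spending = 72 × 997 = 71784.
Net change = 28064 + 35080 − 71784 = -8640. The loss equals the DWL triangle ½·72·240.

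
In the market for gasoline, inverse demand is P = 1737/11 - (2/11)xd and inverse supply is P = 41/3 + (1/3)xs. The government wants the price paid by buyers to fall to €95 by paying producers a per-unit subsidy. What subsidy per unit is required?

At a buyer price of 95, quantity demanded is 868.5 − 5.5·95 = 346.
Sellers supply 346 only when they receive Ps = 41/3 + (1/3)·346 = 129.
s = Ps − Pb = 129 − 95 = 34.

Required subsidy s = €34 per unit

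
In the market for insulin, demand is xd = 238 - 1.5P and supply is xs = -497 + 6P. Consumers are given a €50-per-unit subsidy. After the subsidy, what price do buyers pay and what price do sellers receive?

Pre-subsidy: 238 - 1.5P = -497 + 6P gives P* = 98, x* = 91.
With the rebate, buyers effectively pay Pb = Ps − 50, where Ps is the price sellers receive.
Demand in terms of Ps becomes xd = 238 − 1.5(Ps − 50) = 313 - 1.5Ps. Setting this equal to supply: 313 - 1.5Ps = -497 + 6Ps, so Ps = 108.
Buyers pay Pb = 108 − 50 = 58; x' = -497 + 6·108 = 151.

Buyers pay €58; sellers receive €108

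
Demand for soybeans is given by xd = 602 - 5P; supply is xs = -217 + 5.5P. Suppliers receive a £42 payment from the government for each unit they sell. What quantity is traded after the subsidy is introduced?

x' = 322

Pre-subsidy: 602 - 5P = -217 + 5.5P gives P* = 78, x* = 212.
With the subsidy, sellers receive Ps = Pb + 42 for each unit, where Pb is the price buyers pay.
Supply in terms of Pb becomes xs = -217 + 5.5(Pb + 42) = 14 + 5.5Pb. Setting this equal to demand: 602 - 5Pb = 14 + 5.5Pb, so Pb = 56.
Sellers receive Ps = 56 + 42 = 98; x' = 602 − 5·56 = 322.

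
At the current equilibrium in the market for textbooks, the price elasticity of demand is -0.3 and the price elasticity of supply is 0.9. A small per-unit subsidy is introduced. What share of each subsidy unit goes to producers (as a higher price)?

Producer share = 0.25

For a small subsidy around the equilibrium, the benefit split depends on the relative slopes, which at a point are proportional to the elasticities.
Buyer share = εs/(εs + |εd|) = 0.9/(0.9 + 0.3) = 0.75; seller share = |εd|/(εs + |εd|) = 0.25.
So producers capture 0.25 of the subsidy.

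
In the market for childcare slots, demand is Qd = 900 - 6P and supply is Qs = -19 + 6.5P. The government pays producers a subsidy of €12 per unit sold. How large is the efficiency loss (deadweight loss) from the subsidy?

Pre-subsidy: 900 - 6P = -19 + 6.5P gives P* = 73.52, Q* = 458.88.
With the subsidy, sellers receive Ps = Pb + 12 for each unit, where Pb is the price buyers pay.
Supply in terms of Pb becomes Qs = -19 + 6.5(Pb + 12) = 59 + 6.5Pb. Setting this equal to demand: 900 - 6Pb = 59 + 6.5Pb, so Pb = 67.28.
Sellers receive Ps = 67.28 + 12 = 79.28; Q' = 900 − 6·67.28 = 496.32.
The subsidy expands output by 496.32 − 458.88 = 37.44 past the efficient level; on those units the gap between marginal cost and willingness to pay runs from 0 up to 12.
DWL = ½ × 12 × 37.44 = 224.64.

Deadweight loss = €224.64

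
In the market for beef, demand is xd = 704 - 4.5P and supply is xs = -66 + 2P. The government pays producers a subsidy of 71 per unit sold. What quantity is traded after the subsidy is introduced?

Pre-subsidy: 704 - 4.5P = -66 + 2P gives P* = 1540/13, x* = 2222/13.
With the subsidy, sellers receive Ps = Pb + 71 for each unit, where Pb is the price buyers pay.
Supply in terms of Pb becomes xs = -66 + 2(Pb + 71) = 76 + 2Pb. Setting this equal to demand: 704 - 4.5Pb = 76 + 2Pb, so Pb = 1256/13.
Sellers receive Ps = 1256/13 + 71 = 2179/13; x' = 704 − 4.5·(1256/13) = 3500/13.

x' = 3500/13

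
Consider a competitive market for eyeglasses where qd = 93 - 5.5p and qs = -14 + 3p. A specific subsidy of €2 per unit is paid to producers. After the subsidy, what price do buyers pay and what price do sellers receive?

Pre-subsidy: 93 - 5.5p = -14 + 3p gives p* = 214/17, q* = 404/17.
With the subsidy, sellers receive ps = pb + 2 for each unit, where pb is the price buyers pay.
Supply in terms of pb becomes qs = -14 + 3(pb + 2) = -8 + 3pb. Setting this equal to demand: 93 - 5.5pb = -8 + 3pb, so pb = 202/17.
Sellers receive ps = 202/17 + 2 = 236/17; q' = 93 − 5.5·(202/17) = 470/17.

Buyers pay 202/17; sellers receive 236/17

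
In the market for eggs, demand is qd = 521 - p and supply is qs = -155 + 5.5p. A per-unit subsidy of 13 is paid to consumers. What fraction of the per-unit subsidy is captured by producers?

Producer share = 2/13

Pre-subsidy: 521 - p = -155 + 5.5p gives p* = 104, q* = 417.
With the rebate, buyers effectively pay pb = ps − 13, where ps is the price sellers receive.
Demand in terms of ps becomes qd = 521 − 1(ps − 13) = 534 - ps. Setting this equal to supply: 534 - ps = -155 + 5.5ps, so ps = 106.
Buyers pay pb = 106 − 13 = 93; q' = -155 + 5.5·106 = 428.
Buyers' price falls by p* − pb = 104 − 93 = 11; sellers' price rises by ps − p* = 106 − 104 = 2.
So producers capture 2/13 = 2/13 of each unit of subsidy.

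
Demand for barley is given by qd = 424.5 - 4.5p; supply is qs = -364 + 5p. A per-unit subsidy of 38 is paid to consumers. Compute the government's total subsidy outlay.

Pre-subsidy: 424.5 - 4.5p = -364 + 5p gives p* = 83, q* = 51.
With the rebate, buyers effectively pay pb = ps − 38, where ps is the price sellers receive.
Demand in terms of ps becomes qd = 424.5 − 4.5(ps − 38) = 595.5 - 4.5ps. Setting this equal to supply: 595.5 - 4.5ps = -364 + 5ps, so ps = 101.
Buyers pay pb = 101 − 38 = 63; q' = -364 + 5·101 = 141.
Government outlay = subsidy × quantity = 38 × 141 = 5358.

Government cost = 5358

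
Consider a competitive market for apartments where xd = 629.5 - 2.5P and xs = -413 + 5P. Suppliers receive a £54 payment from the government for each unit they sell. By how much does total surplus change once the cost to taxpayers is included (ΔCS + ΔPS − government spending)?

Pre-subsidy: 629.5 - 2.5P = -413 + 5P gives P* = 139, x* = 282.
With the subsidy, sellers receive Ps = Pb + 54 for each unit, where Pb is the price buyers pay.
Supply in terms of Pb becomes xs = -413 + 5(Pb + 54) = -143 + 5Pb. Setting this equal to demand: 629.5 - 2.5Pb = -143 + 5Pb, so Pb = 103.
Sellers receive Ps = 103 + 54 = 157; x' = 629.5 − 2.5·103 = 372.
ΔCS = ½(282 + 372)(139 − 103) = 11772; ΔPS = ½(282 + 372)(157 − 139) = 5886.
Government spending = 54 × 372 = 20088.
Net change = 11772 + 5886 − 20088 = -2430. The loss equals the DWL triangle ½·54·90.

Net change in total surplus = -£2430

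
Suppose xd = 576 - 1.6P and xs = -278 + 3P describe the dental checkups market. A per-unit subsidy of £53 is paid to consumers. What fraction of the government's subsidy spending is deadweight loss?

DWL / government spending = 159/1922

Pre-subsidy: 576 - 1.6P = -278 + 3P gives P* = 4270/23, x* = 6416/23.
With the rebate, buyers effectively pay Pb = Ps − 53, where Ps is the price sellers receive.
Demand in terms of Ps becomes xd = 576 − 1.6(Ps − 53) = 660.8 - 1.6Ps. Setting this equal to supply: 660.8 - 1.6Ps = -278 + 3Ps, so Ps = 4694/23.
Buyers pay Pb = 4694/23 − 53 = 3475/23; x' = -278 + 3·(4694/23) = 7688/23.
ΔCS = ½(6416/23 + 7688/23)(4270/23 − 3475/23) = 5606340/529; ΔPS = ½(6416/23 + 7688/23)(4694/23 − 4270/23) = 2990048/529.
Government spending = 53 × 7688/23 = 407464/23.
DWL = ½ × 53 × (7688/23 − 6416/23) = 33708/23; fraction = (33708/23) / (407464/23) = 159/1922.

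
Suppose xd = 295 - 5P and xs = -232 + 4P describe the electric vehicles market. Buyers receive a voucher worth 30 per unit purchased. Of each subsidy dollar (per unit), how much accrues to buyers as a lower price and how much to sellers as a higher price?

Pre-subsidy: 295 - 5P = -232 + 4P gives P* = 527/9, x* = 20/9.
With the rebate, buyers effectively pay Pb = Ps − 30, where Ps is the price sellers receive.
Demand in terms of Ps becomes xd = 295 − 5(Ps − 30) = 445 - 5Ps. Setting this equal to supply: 445 - 5Ps = -232 + 4Ps, so Ps = 677/9.
Buyers pay Pb = 677/9 − 30 = 407/9; x' = -232 + 4·(677/9) = 620/9.
Buyers' price falls by P* − Pb = 527/9 − 407/9 = 40/3; sellers' price rises by Ps − P* = 677/9 − 527/9 = 50/3.

Buyers gain 40/3 per unit; sellers gain 50/3 per unit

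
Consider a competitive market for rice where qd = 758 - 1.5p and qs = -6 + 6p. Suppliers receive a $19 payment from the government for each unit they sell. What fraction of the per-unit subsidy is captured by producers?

Producer share = 0.2

Pre-subsidy: 758 - 1.5p = -6 + 6p gives p* = 1528/15, q* = 605.2.
With the subsidy, sellers receive ps = pb + 19 for each unit, where pb is the price buyers pay.
Supply in terms of pb becomes qs = -6 + 6(pb + 19) = 108 + 6pb. Setting this equal to demand: 758 - 1.5pb = 108 + 6pb, so pb = 260/3.
Sellers receive ps = 260/3 + 19 = 317/3; q' = 758 − 1.5·(260/3) = 628.
Buyers' price falls by p* − pb = 1528/15 − 260/3 = 15.2; sellers' price rises by ps − p* = 317/3 − 1528/15 = 3.8.
So producers capture 3.8/19 = 0.2 of each unit of subsidy.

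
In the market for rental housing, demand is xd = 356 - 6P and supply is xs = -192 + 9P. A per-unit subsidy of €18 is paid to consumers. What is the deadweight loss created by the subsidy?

Deadweight loss = €583.2

Pre-subsidy: 356 - 6P = -192 + 9P gives P* = 548/15, x* = 136.8.
With the rebate, buyers effectively pay Pb = Ps − 18, where Ps is the price sellers receive.
Demand in terms of Ps becomes xd = 356 − 6(Ps − 18) = 464 - 6Ps. Setting this equal to supply: 464 - 6Ps = -192 + 9Ps, so Ps = 656/15.
Buyers pay Pb = 656/15 − 18 = 386/15; x' = -192 + 9·(656/15) = 201.6.
The subsidy expands output by 201.6 − 136.8 = 64.8 past the efficient level; on those units the gap between marginal cost and willingness to pay runs from 0 up to 18.
DWL = ½ × 18 × 64.8 = 583.2.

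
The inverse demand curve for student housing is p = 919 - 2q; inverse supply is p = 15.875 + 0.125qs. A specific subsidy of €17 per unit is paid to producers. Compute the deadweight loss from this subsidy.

Pre-subsidy: 919 - 2q = 15.875 + 0.125q gives q* = 425 and p* = 69.
With the subsidy, sellers receive ps = pb + 17 for each unit, where pb is the price buyers pay.
On the curves, pb = 919 - 2q and ps = 15.875 + 0.125q; the wedge ps − pb = 17 gives 15.875 + 0.125q − (919 - 2q) = 17, so q' = 433.
Then pb = 919 − 2·433 = 53 and ps = 15.875 + 0.125·433 = 70.
The subsidy expands output by 433 − 425 = 8 past the efficient level; on those units the gap between marginal cost and willingness to pay runs from 0 up to 17.
DWL = ½ × 17 × 8 = 68.

Deadweight loss = €68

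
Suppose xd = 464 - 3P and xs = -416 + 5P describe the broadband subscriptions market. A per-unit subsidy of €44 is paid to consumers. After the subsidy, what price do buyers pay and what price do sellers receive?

Pre-subsidy: 464 - 3P = -416 + 5P gives P* = 110, x* = 134.
With the rebate, buyers effectively pay Pb = Ps − 44, where Ps is the price sellers receive.
Demand in terms of Ps becomes xd = 464 − 3(Ps − 44) = 596 - 3Ps. Setting this equal to supply: 596 - 3Ps = -416 + 5Ps, so Ps = 126.5.
Buyers pay Pb = 126.5 − 44 = 82.5; x' = -416 + 5·126.5 = 216.5.

Buyers pay €82.5; sellers receive €126.5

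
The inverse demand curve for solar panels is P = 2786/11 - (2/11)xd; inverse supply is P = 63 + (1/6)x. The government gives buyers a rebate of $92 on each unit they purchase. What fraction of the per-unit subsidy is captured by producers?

Pre-subsidy: 2786/11 - (2/11)x = 63 + (1/6)x gives x* = 546 and P* = 154.
With the rebate, buyers effectively pay Pb = Ps − 92, where Ps is the price sellers receive.
On the curves, Pb = 2786/11 - (2/11)x and Ps = 63 + (1/6)x; the wedge Ps − Pb = 92 gives 63 + (1/6)x − (2786/11 - (2/11)x) = 92, so x' = 810.
Then Pb = 2786/11 − (2/11)·810 = 106 and Ps = 63 + (1/6)·810 = 198.
Buyers' price falls by P* − Pb = 154 − 106 = 48; sellers' price rises by Ps − P* = 198 − 154 = 44.
So producers capture 44/92 = 11/23 of each unit of subsidy.

Producer share = 11/23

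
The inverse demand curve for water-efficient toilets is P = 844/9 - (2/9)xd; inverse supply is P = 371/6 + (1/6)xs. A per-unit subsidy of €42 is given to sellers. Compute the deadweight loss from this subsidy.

Deadweight loss = €2268

Pre-subsidy: 844/9 - (2/9)x = 371/6 + (1/6)x gives x* = 575/7 and P* = 1586/21.
With the subsidy, sellers receive Ps = Pb + 42 for each unit, where Pb is the price buyers pay.
On the curves, Pb = 844/9 - (2/9)x and Ps = 371/6 + (1/6)x; the wedge Ps − Pb = 42 gives 371/6 + (1/6)x − (844/9 - (2/9)x) = 42, so x' = 1331/7.
Then Pb = 844/9 − (2/9)·(1331/7) = 1082/21 and Ps = 371/6 + (1/6)·(1331/7) = 1964/21.
The subsidy expands output by 1331/7 − 575/7 = 108 past the efficient level; on those units the gap between marginal cost and willingness to pay runs from 0 up to 42.
DWL = ½ × 42 × 108 = 2268.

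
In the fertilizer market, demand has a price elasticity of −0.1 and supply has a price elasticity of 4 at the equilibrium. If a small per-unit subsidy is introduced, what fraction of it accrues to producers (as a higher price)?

Producer share = 1/41

For a small subsidy around the equilibrium, the benefit split depends on the relative slopes, which at a point are proportional to the elasticities.
Buyer share = εs/(εs + |εd|) = 4/(4 + 0.1) = 40/41; seller share = |εd|/(εs + |εd|) = 1/41.
So producers capture 1/41 of the subsidy.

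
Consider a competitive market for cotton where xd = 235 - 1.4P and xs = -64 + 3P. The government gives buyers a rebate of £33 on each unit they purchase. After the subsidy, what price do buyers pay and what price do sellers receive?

Buyers pay 500/11; sellers receive 863/11

Pre-subsidy: 235 - 1.4P = -64 + 3P gives P* = 1495/22, x* = 3077/22.
With the rebate, buyers effectively pay Pb = Ps − 33, where Ps is the price sellers receive.
Demand in terms of Ps becomes xd = 235 − 1.4(Ps − 33) = 281.2 - 1.4Ps. Setting this equal to supply: 281.2 - 1.4Ps = -64 + 3Ps, so Ps = 863/11.
Buyers pay Pb = 863/11 − 33 = 500/11; x' = -64 + 3·(863/11) = 1885/11.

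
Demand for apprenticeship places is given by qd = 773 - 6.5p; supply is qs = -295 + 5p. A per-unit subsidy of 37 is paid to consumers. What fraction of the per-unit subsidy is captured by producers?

Producer share = 13/23

Pre-subsidy: 773 - 6.5p = -295 + 5p gives p* = 2136/23, q* = 3895/23.
With the rebate, buyers effectively pay pb = ps − 37, where ps is the price sellers receive.
Demand in terms of ps becomes qd = 773 − 6.5(ps − 37) = 1013.5 - 6.5ps. Setting this equal to supply: 1013.5 - 6.5ps = -295 + 5ps, so ps = 2617/23.
Buyers pay pb = 2617/23 − 37 = 1766/23; q' = -295 + 5·(2617/23) = 6300/23.
Buyers' price falls by p* − pb = 2136/23 − 1766/23 = 370/23; sellers' price rises by ps − p* = 2617/23 − 2136/23 = 481/23.
So producers capture (481/23)/37 = 13/23 of each unit of subsidy.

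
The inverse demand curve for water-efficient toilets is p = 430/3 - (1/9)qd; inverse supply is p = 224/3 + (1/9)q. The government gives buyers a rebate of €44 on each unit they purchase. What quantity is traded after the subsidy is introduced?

Pre-subsidy: 430/3 - (1/9)q = 224/3 + (1/9)q gives q* = 309 and p* = 109.
With the rebate, buyers effectively pay pb = ps − 44, where ps is the price sellers receive.
On the curves, pb = 430/3 - (1/9)q and ps = 224/3 + (1/9)q; the wedge ps − pb = 44 gives 224/3 + (1/9)q − (430/3 - (1/9)q) = 44, so q' = 507.
Then pb = 430/3 − (1/9)·507 = 87 and ps = 224/3 + (1/9)·507 = 131.

q' = 507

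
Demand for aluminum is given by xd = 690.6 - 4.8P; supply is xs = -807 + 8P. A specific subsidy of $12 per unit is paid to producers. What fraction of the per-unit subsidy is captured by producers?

Producer share = 0.375

Pre-subsidy: 690.6 - 4.8P = -807 + 8P gives P* = 117, x* = 129.
With the subsidy, sellers receive Ps = Pb + 12 for each unit, where Pb is the price buyers pay.
Supply in terms of Pb becomes xs = -807 + 8(Pb + 12) = -711 + 8Pb. Setting this equal to demand: 690.6 - 4.8Pb = -711 + 8Pb, so Pb = 109.5.
Sellers receive Ps = 109.5 + 12 = 121.5; x' = 690.6 − 4.8·109.5 = 165.
Buyers' price falls by P* − Pb = 117 − 109.5 = 7.5; sellers' price rises by Ps − P* = 121.5 − 117 = 4.5.
So producers capture 4.5/12 = 0.375 of each unit of subsidy.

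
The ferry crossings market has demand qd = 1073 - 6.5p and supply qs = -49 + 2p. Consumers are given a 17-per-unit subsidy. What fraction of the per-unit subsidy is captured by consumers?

Consumer share = 4/17

Pre-subsidy: 1073 - 6.5p = -49 + 2p gives p* = 132, q* = 215.
With the rebate, buyers effectively pay pb = ps − 17, where ps is the price sellers receive.
Demand in terms of ps becomes qd = 1073 − 6.5(ps − 17) = 1183.5 - 6.5ps. Setting this equal to supply: 1183.5 - 6.5ps = -49 + 2ps, so ps = 145.
Buyers pay pb = 145 − 17 = 128; q' = -49 + 2·145 = 241.
Buyers' price falls by p* − pb = 132 − 128 = 4; sellers' price rises by ps − p* = 145 − 132 = 13.
So consumers capture 4/17 = 4/17 of each unit of subsidy.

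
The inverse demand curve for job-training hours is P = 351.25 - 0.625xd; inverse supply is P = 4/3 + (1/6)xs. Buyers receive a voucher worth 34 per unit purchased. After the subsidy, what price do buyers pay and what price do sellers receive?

Pre-subsidy: 351.25 - 0.625x = 4/3 + (1/6)x gives x* = 442 and P* = 75.
With the rebate, buyers effectively pay Pb = Ps − 34, where Ps is the price sellers receive.
On the curves, Pb = 351.25 - 0.625x and Ps = 4/3 + (1/6)x; the wedge Ps − Pb = 34 gives 4/3 + (1/6)x − (351.25 - 0.625x) = 34, so x' = 9214/19.
Then Pb = 351.25 − 0.625·(9214/19) = 915/19 and Ps = 4/3 + (1/6)·(9214/19) = 1561/19.

Buyers pay 915/19; sellers receive 1561/19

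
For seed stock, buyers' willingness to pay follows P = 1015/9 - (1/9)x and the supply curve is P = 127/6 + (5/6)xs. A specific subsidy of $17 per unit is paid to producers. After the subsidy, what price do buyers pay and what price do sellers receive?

Pre-subsidy: 1015/9 - (1/9)x = 127/6 + (5/6)x gives x* = 97 and P* = 102.
With the subsidy, sellers receive Ps = Pb + 17 for each unit, where Pb is the price buyers pay.
On the curves, Pb = 1015/9 - (1/9)x and Ps = 127/6 + (5/6)x; the wedge Ps − Pb = 17 gives 127/6 + (5/6)x − (1015/9 - (1/9)x) = 17, so x' = 115.
Then Pb = 1015/9 − (1/9)·115 = 100 and Ps = 127/6 + (5/6)·115 = 117.

Buyers pay $100; sellers receive $117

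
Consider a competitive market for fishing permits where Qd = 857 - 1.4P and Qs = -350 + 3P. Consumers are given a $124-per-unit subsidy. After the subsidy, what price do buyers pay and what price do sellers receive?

Buyers pay 4175/22; sellers receive 6903/22

Pre-subsidy: 857 - 1.4P = -350 + 3P gives P* = 6035/22, Q* = 10405/22.
With the rebate, buyers effectively pay Pb = Ps − 124, where Ps is the price sellers receive.
Demand in terms of Ps becomes Qd = 857 − 1.4(Ps − 124) = 1030.6 - 1.4Ps. Setting this equal to supply: 1030.6 - 1.4Ps = -350 + 3Ps, so Ps = 6903/22.
Buyers pay Pb = 6903/22 − 124 = 4175/22; Q' = -350 + 3·(6903/22) = 13009/22.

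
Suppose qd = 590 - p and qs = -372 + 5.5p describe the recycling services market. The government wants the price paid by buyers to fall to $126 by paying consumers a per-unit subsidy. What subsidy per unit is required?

At a buyer price of 126, quantity demanded is 590 − 1·126 = 464.
Sellers supply 464 only when they receive ps with -372 + 5.5·ps = 464, i.e. ps = 152.
s = ps − pb = 152 − 126 = 26.

Required subsidy s = $26 per unit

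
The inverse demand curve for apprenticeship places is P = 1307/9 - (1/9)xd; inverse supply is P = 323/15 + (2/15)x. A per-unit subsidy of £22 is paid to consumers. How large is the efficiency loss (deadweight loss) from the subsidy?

Deadweight loss = £990

Pre-subsidy: 1307/9 - (1/9)x = 323/15 + (2/15)x gives x* = 506 and P* = 89.
With the rebate, buyers effectively pay Pb = Ps − 22, where Ps is the price sellers receive.
On the curves, Pb = 1307/9 - (1/9)x and Ps = 323/15 + (2/15)x; the wedge Ps − Pb = 22 gives 323/15 + (2/15)x − (1307/9 - (1/9)x) = 22, so x' = 596.
Then Pb = 1307/9 − (1/9)·596 = 79 and Ps = 323/15 + (2/15)·596 = 101.
The subsidy expands output by 596 − 506 = 90 past the efficient level; on those units the gap between marginal cost and willingness to pay runs from 0 up to 22.
DWL = ½ × 22 × 90 = 990.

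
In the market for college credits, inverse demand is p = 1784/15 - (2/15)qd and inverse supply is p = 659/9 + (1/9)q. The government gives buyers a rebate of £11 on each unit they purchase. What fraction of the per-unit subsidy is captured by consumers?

Pre-subsidy: 1784/15 - (2/15)q = 659/9 + (1/9)q gives q* = 187 and p* = 94.
With the rebate, buyers effectively pay pb = ps − 11, where ps is the price sellers receive.
On the curves, pb = 1784/15 - (2/15)q and ps = 659/9 + (1/9)q; the wedge ps − pb = 11 gives 659/9 + (1/9)q − (1784/15 - (2/15)q) = 11, so q' = 232.
Then pb = 1784/15 − (2/15)·232 = 88 and ps = 659/9 + (1/9)·232 = 99.
Buyers' price falls by p* − pb = 94 − 88 = 6; sellers' price rises by ps − p* = 99 − 94 = 5.
So consumers capture 6/11 = 6/11 of each unit of subsidy.

Consumer share = 6/11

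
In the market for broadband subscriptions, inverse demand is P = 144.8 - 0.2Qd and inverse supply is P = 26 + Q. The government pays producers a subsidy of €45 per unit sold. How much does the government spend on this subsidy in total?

Government cost = €6142.5

Pre-subsidy: 144.8 - 0.2Q = 26 + Q gives Q* = 99 and P* = 125.
With the subsidy, sellers receive Ps = Pb + 45 for each unit, where Pb is the price buyers pay.
On the curves, Pb = 144.8 - 0.2Q and Ps = 26 + Q; the wedge Ps − Pb = 45 gives 26 + Q − (144.8 - 0.2Q) = 45, so Q' = 136.5.
Then Pb = 144.8 − 0.2·136.5 = 117.5 and Ps = 26 + 1·136.5 = 162.5.
Government outlay = subsidy × quantity = 45 × 136.5 = 6142.5.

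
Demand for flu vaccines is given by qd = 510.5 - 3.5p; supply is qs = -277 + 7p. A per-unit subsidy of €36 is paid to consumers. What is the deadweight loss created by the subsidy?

Deadweight loss = €1512

Pre-subsidy: 510.5 - 3.5p = -277 + 7p gives p* = 75, q* = 248.
With the rebate, buyers effectively pay pb = ps − 36, where ps is the price sellers receive.
Demand in terms of ps becomes qd = 510.5 − 3.5(ps − 36) = 636.5 - 3.5ps. Setting this equal to supply: 636.5 - 3.5ps = -277 + 7ps, so ps = 87.
Buyers pay pb = 87 − 36 = 51; q' = -277 + 7·87 = 332.
The subsidy expands output by 332 − 248 = 84 past the efficient level; on those units the gap between marginal cost and willingness to pay runs from 0 up to 36.
DWL = ½ × 36 × 84 = 1512.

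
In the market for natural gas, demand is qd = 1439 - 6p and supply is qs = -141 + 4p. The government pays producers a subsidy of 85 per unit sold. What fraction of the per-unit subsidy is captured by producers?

Producer share = 0.6

Pre-subsidy: 1439 - 6p = -141 + 4p gives p* = 158, q* = 491.
With the subsidy, sellers receive ps = pb + 85 for each unit, where pb is the price buyers pay.
Supply in terms of pb becomes qs = -141 + 4(pb + 85) = 199 + 4pb. Setting this equal to demand: 1439 - 6pb = 199 + 4pb, so pb = 124.
Sellers receive ps = 124 + 85 = 209; q' = 1439 − 6·124 = 695.
Buyers' price falls by p* − pb = 158 − 124 = 34; sellers' price rises by ps − p* = 209 − 158 = 51.
So producers capture 51/85 = 0.6 of each unit of subsidy.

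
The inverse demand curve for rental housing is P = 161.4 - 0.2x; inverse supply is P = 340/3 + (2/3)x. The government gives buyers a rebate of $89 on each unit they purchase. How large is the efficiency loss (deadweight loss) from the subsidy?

Deadweight loss = 118815/26

Pre-subsidy: 161.4 - 0.2x = 340/3 + (2/3)x gives x* = 721/13 and P* = 1954/13.
With the rebate, buyers effectively pay Pb = Ps − 89, where Ps is the price sellers receive.
On the curves, Pb = 161.4 - 0.2x and Ps = 340/3 + (2/3)x; the wedge Ps − Pb = 89 gives 340/3 + (2/3)x − (161.4 - 0.2x) = 89, so x' = 2056/13.
Then Pb = 161.4 − 0.2·(2056/13) = 1687/13 and Ps = 340/3 + (2/3)·(2056/13) = 2844/13.
The subsidy expands output by 2056/13 − 721/13 = 1335/13 past the efficient level; on those units the gap between marginal cost and willingness to pay runs from 0 up to 89.
DWL = ½ × 89 × 1335/13 = 118815/26.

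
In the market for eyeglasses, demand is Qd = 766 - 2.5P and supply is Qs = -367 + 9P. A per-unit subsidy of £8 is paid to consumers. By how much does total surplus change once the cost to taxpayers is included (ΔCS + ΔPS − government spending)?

Pre-subsidy: 766 - 2.5P = -367 + 9P gives P* = 2266/23, Q* = 11953/23.
With the rebate, buyers effectively pay Pb = Ps − 8, where Ps is the price sellers receive.
Demand in terms of Ps becomes Qd = 766 − 2.5(Ps − 8) = 786 - 2.5Ps. Setting this equal to supply: 786 - 2.5Ps = -367 + 9Ps, so Ps = 2306/23.
Buyers pay Pb = 2306/23 − 8 = 2122/23; Q' = -367 + 9·(2306/23) = 12313/23.
ΔCS = ½(11953/23 + 12313/23)(2266/23 − 2122/23) = 1747152/529; ΔPS = ½(11953/23 + 12313/23)(2306/23 − 2266/23) = 485320/529.
Government spending = 8 × 12313/23 = 98504/23.
Net change = 1747152/529 + 485320/529 − 98504/23 = -1440/23. The loss equals the DWL triangle ½·8·360/23.

Net change in total surplus = -1440/23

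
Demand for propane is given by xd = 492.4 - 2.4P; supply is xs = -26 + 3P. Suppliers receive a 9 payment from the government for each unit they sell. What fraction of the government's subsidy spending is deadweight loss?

Pre-subsidy: 492.4 - 2.4P = -26 + 3P gives P* = 96, x* = 262.
With the subsidy, sellers receive Ps = Pb + 9 for each unit, where Pb is the price buyers pay.
Supply in terms of Pb becomes xs = -26 + 3(Pb + 9) = 1 + 3Pb. Setting this equal to demand: 492.4 - 2.4Pb = 1 + 3Pb, so Pb = 91.
Sellers receive Ps = 91 + 9 = 100; x' = 492.4 − 2.4·91 = 274.
ΔCS = ½(262 + 274)(96 − 91) = 1340; ΔPS = ½(262 + 274)(100 − 96) = 1072.
Government spending = 9 × 274 = 2466.
DWL = ½ × 9 × (274 − 262) = 54; fraction = 54 / 2466 = 3/137.

DWL / government spending = 3/137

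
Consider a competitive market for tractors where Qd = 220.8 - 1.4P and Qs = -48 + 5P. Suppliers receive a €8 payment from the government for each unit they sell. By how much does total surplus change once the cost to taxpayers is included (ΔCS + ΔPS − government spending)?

Pre-subsidy: 220.8 - 1.4P = -48 + 5P gives P* = 42, Q* = 162.
With the subsidy, sellers receive Ps = Pb + 8 for each unit, where Pb is the price buyers pay.
Supply in terms of Pb becomes Qs = -48 + 5(Pb + 8) = -8 + 5Pb. Setting this equal to demand: 220.8 - 1.4Pb = -8 + 5Pb, so Pb = 35.75.
Sellers receive Ps = 35.75 + 8 = 43.75; Q' = 220.8 − 1.4·35.75 = 170.75.
ΔCS = ½(162 + 170.75)(42 − 35.75) = 1039.84375; ΔPS = ½(162 + 170.75)(43.75 − 42) = 291.15625.
Government spending = 8 × 170.75 = 1366.
Net change = 1039.84375 + 291.15625 − 1366 = -35. The loss equals the DWL triangle ½·8·8.75.

Net change in total surplus = -€35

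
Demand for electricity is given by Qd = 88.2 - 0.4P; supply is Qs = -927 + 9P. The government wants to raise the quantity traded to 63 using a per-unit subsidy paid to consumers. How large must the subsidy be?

At Q = 63, invert demand for the buyer price: Pb = (88.2 − 63)/0.4 = 63; invert supply for the seller price: Ps = (63 − (-927))/9 = 110.
The subsidy must fill the gap: s = Ps − Pb = 110 − 63 = 47.

Required subsidy s = 47 per unit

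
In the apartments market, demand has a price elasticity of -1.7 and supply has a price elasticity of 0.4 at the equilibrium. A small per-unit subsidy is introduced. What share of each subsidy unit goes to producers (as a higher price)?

Producer share = 17/21

For a small subsidy around the equilibrium, the benefit split depends on the relative slopes, which at a point are proportional to the elasticities.
Buyer share = εs/(εs + |εd|) = 0.4/(0.4 + 1.7) = 4/21; seller share = |εd|/(εs + |εd|) = 17/21.
So producers capture 17/21 of the subsidy.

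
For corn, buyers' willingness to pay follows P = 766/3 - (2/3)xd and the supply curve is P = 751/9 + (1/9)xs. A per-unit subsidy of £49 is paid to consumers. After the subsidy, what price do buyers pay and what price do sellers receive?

Buyers pay £66; sellers receive £115

Pre-subsidy: 766/3 - (2/3)x = 751/9 + (1/9)x gives x* = 221 and P* = 108.
With the rebate, buyers effectively pay Pb = Ps − 49, where Ps is the price sellers receive.
On the curves, Pb = 766/3 - (2/3)x and Ps = 751/9 + (1/9)x; the wedge Ps − Pb = 49 gives 751/9 + (1/9)x − (766/3 - (2/3)x) = 49, so x' = 284.
Then Pb = 766/3 − (2/3)·284 = 66 and Ps = 751/9 + (1/9)·284 = 115.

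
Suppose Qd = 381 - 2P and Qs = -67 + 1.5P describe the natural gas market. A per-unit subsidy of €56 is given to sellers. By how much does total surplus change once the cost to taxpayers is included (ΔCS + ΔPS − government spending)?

Net change in total surplus = -€1344

Pre-subsidy: 381 - 2P = -67 + 1.5P gives P* = 128, Q* = 125.
With the subsidy, sellers receive Ps = Pb + 56 for each unit, where Pb is the price buyers pay.
Supply in terms of Pb becomes Qs = -67 + 1.5(Pb + 56) = 17 + 1.5Pb. Setting this equal to demand: 381 - 2Pb = 17 + 1.5Pb, so Pb = 104.
Sellers receive Ps = 104 + 56 = 160; Q' = 381 − 2·104 = 173.
ΔCS = ½(125 + 173)(128 − 104) = 3576; ΔPS = ½(125 + 173)(160 − 128) = 4768.
Government spending = 56 × 173 = 9688.
Net change = 3576 + 4768 − 9688 = -1344. The loss equals the DWL triangle ½·56·48.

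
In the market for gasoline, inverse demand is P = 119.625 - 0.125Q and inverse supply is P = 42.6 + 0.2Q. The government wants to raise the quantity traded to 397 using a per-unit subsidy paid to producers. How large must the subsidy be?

At Q = 397, from the demand curve buyers pay Pb = 119.625 − 0.125·397 = 70; from the supply curve sellers need Ps = 42.6 + 0.2·397 = 122.
The subsidy must fill the gap: s = Ps − Pb = 122 − 70 = 52.

Required subsidy s = 52 per unit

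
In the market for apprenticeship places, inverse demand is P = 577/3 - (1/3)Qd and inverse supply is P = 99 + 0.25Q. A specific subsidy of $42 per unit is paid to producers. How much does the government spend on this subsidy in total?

Pre-subsidy: 577/3 - (1/3)Q = 99 + 0.25Q gives Q* = 160 and P* = 139.
With the subsidy, sellers receive Ps = Pb + 42 for each unit, where Pb is the price buyers pay.
On the curves, Pb = 577/3 - (1/3)Q and Ps = 99 + 0.25Q; the wedge Ps − Pb = 42 gives 99 + 0.25Q − (577/3 - (1/3)Q) = 42, so Q' = 232.
Then Pb = 577/3 − (1/3)·232 = 115 and Ps = 99 + 0.25·232 = 157.
Government outlay = subsidy × quantity = 42 × 232 = 9744.

Government cost = $9744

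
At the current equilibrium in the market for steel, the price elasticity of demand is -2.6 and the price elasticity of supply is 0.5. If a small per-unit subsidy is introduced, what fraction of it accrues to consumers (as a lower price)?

Consumer share = 5/31

For a small subsidy around the equilibrium, the benefit split depends on the relative slopes, which at a point are proportional to the elasticities.
Buyer share = εs/(εs + |εd|) = 0.5/(0.5 + 2.6) = 5/31; seller share = |εd|/(εs + |εd|) = 26/31.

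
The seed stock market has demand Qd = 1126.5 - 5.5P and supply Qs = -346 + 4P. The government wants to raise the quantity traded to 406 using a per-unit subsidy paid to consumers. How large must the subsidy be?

Required subsidy s = 57 per unit

At Q = 406, invert demand for the buyer price: Pb = (1126.5 − 406)/5.5 = 131; invert supply for the seller price: Ps = (406 − (-346))/4 = 188.
The subsidy must fill the gap: s = Ps − Pb = 188 − 131 = 57.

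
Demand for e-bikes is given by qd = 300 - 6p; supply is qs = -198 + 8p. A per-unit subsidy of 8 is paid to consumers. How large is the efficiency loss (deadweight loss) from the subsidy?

Pre-subsidy: 300 - 6p = -198 + 8p gives p* = 249/7, q* = 606/7.
With the rebate, buyers effectively pay pb = ps − 8, where ps is the price sellers receive.
Demand in terms of ps becomes qd = 300 − 6(ps − 8) = 348 - 6ps. Setting this equal to supply: 348 - 6ps = -198 + 8ps, so ps = 39.
Buyers pay pb = 39 − 8 = 31; q' = -198 + 8·39 = 114.
The subsidy expands output by 114 − 606/7 = 192/7 past the efficient level; on those units the gap between marginal cost and willingness to pay runs from 0 up to 8.
DWL = ½ × 8 × 192/7 = 768/7.

Deadweight loss = 768/7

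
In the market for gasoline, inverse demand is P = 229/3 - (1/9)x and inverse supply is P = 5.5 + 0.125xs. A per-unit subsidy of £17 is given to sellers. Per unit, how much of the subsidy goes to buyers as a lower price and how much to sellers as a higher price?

Buyers gain £8 per unit; sellers gain £9 per unit

Pre-subsidy: 229/3 - (1/9)x = 5.5 + 0.125x gives x* = 300 and P* = 43.
With the subsidy, sellers receive Ps = Pb + 17 for each unit, where Pb is the price buyers pay.
On the curves, Pb = 229/3 - (1/9)x and Ps = 5.5 + 0.125x; the wedge Ps − Pb = 17 gives 5.5 + 0.125x − (229/3 - (1/9)x) = 17, so x' = 372.
Then Pb = 229/3 − (1/9)·372 = 35 and Ps = 5.5 + 0.125·372 = 52.
Buyers' price falls by P* − Pb = 43 − 35 = 8; sellers' price rises by Ps − P* = 52 − 43 = 9.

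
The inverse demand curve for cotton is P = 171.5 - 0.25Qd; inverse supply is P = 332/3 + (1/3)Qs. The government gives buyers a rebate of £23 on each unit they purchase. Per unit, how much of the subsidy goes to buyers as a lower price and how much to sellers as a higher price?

Buyers gain 69/7 per unit; sellers gain 92/7 per unit

Pre-subsidy: 171.5 - 0.25Q = 332/3 + (1/3)Q gives Q* = 730/7 and P* = 1018/7.
With the rebate, buyers effectively pay Pb = Ps − 23, where Ps is the price sellers receive.
On the curves, Pb = 171.5 - 0.25Q and Ps = 332/3 + (1/3)Q; the wedge Ps − Pb = 23 gives 332/3 + (1/3)Q − (171.5 - 0.25Q) = 23, so Q' = 1006/7.
Then Pb = 171.5 − 0.25·(1006/7) = 949/7 and Ps = 332/3 + (1/3)·(1006/7) = 1110/7.
Buyers' price falls by P* − Pb = 1018/7 − 949/7 = 69/7; sellers' price rises by Ps − P* = 1110/7 − 1018/7 = 92/7.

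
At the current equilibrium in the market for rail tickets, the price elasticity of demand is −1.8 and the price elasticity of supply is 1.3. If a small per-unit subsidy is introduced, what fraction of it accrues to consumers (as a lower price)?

For a small subsidy around the equilibrium, the benefit split depends on the relative slopes, which at a point are proportional to the elasticities.
Buyer share = εs/(εs + |εd|) = 1.3/(1.3 + 1.8) = 13/31; seller share = |εd|/(εs + |εd|) = 18/31.

Consumer share = 13/31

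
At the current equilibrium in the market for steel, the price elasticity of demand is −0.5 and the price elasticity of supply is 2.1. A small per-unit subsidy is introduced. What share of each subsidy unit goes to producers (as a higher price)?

For a small subsidy around the equilibrium, the benefit split depends on the relative slopes, which at a point are proportional to the elasticities.
Buyer share = εs/(εs + |εd|) = 2.1/(2.1 + 0.5) = 21/26; seller share = |εd|/(εs + |εd|) = 5/26.
So producers capture 5/26 of the subsidy.

Producer share = 5/26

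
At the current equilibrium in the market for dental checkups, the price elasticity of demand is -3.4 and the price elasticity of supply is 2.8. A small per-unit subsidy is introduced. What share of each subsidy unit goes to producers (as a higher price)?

Producer share = 17/31

For a small subsidy around the equilibrium, the benefit split depends on the relative slopes, which at a point are proportional to the elasticities.
Buyer share = εs/(εs + |εd|) = 2.8/(2.8 + 3.4) = 14/31; seller share = |εd|/(εs + |εd|) = 17/31.
So producers capture 17/31 of the subsidy.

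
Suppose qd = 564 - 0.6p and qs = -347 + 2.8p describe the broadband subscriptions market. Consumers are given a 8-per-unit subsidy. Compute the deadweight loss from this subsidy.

Pre-subsidy: 564 - 0.6p = -347 + 2.8p gives p* = 4555/17, q* = 6855/17.
With the rebate, buyers effectively pay pb = ps − 8, where ps is the price sellers receive.
Demand in terms of ps becomes qd = 564 − 0.6(ps − 8) = 568.8 - 0.6ps. Setting this equal to supply: 568.8 - 0.6ps = -347 + 2.8ps, so ps = 4579/17.
Buyers pay pb = 4579/17 − 8 = 4443/17; q' = -347 + 2.8·(4579/17) = 34611/85.
The subsidy expands output by 34611/85 − 6855/17 = 336/85 past the efficient level; on those units the gap between marginal cost and willingness to pay runs from 0 up to 8.
DWL = ½ × 8 × 336/85 = 1344/85.

Deadweight loss = 1344/85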